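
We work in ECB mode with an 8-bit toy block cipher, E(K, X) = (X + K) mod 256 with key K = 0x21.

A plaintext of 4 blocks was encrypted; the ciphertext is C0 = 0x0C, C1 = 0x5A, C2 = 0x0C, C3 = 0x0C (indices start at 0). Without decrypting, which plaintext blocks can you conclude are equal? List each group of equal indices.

P0 = P2 = P3

ECB encrypts each block independently with the same key, so equal ciphertext blocks imply equal plaintext blocks.
C0 = C2 = C3 = 0x0C, so P0 = P2 = P3.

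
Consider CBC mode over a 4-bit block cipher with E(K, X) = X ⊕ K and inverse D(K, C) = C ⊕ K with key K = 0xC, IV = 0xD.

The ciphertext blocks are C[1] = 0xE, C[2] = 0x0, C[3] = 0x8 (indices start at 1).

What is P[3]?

CBC decryption: P_i = D(K, C_i) ⊕ C_{i−1}, with C_{0} = IV.
P[3]: D(K, 0x8) = 0x4; 0x4 ⊕ 0x0 = 0x4.

P[3] = 0x4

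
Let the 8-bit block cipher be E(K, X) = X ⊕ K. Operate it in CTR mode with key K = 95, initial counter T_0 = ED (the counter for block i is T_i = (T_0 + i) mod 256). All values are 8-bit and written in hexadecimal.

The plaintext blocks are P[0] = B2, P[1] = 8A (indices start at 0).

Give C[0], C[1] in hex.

C[0] = CA, C[1] = F1

CTR encryption: S_i = E(K, T_i) where T_i is the counter for block i; C_i = P_i ⊕ S_i.
C[0]: T = ED, S = E(K, T) = 78; B2 ⊕ 78 = CA.
C[1]: T = EE, S = E(K, T) = 7B; 8A ⊕ 7B = F1.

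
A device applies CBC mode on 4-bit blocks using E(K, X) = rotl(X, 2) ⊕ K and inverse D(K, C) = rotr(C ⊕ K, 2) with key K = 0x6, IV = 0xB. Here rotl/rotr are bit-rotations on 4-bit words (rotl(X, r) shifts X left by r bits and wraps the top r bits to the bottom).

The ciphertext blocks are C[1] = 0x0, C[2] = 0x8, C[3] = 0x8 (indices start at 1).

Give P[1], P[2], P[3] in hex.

CBC decryption: P_i = D(K, C_i) ⊕ C_{i−1}, with C_{0} = IV.
P[1]: D(K, 0x0) = 0x9; 0x9 ⊕ 0xB = 0x2.
P[2]: D(K, 0x8) = 0xB; 0xB ⊕ 0x0 = 0xB.
P[3]: D(K, 0x8) = 0xB; 0xB ⊕ 0x8 = 0x3.

P[1] = 0x2, P[2] = 0xB, P[3] = 0x3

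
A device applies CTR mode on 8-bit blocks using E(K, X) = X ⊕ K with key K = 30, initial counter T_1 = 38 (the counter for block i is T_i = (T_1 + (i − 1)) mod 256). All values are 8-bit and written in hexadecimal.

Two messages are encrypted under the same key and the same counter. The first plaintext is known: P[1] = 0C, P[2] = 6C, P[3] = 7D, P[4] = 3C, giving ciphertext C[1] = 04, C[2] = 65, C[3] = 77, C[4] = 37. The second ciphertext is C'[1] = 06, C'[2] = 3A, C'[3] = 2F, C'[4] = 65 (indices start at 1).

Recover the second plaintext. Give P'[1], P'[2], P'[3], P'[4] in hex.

In CTR with a reused counter, both messages share the same keystream S_i, so C_i ⊕ C'_i = P_i ⊕ P'_i and thus P'_i = P_i ⊕ C_i ⊕ C'_i.
P'[1]: 0C ⊕ 04 ⊕ 06 = 0E.
P'[2]: 6C ⊕ 65 ⊕ 3A = 33.
P'[3]: 7D ⊕ 77 ⊕ 2F = 25.
P'[4]: 3C ⊕ 37 ⊕ 65 = 6E.

P'[1] = 0E, P'[2] = 33, P'[3] = 25, P'[4] = 6E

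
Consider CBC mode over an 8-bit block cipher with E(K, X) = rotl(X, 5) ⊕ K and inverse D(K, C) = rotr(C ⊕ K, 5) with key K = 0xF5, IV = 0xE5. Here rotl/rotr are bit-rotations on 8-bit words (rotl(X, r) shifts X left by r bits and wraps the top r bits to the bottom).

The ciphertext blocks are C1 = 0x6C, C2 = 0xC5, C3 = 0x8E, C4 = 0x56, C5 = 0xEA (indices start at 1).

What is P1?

CBC decryption: P_i = D(K, C_i) ⊕ C_{i−1}, with C_{0} = IV.
P1: D(K, 0x6C) = 0xCC; 0xCC ⊕ 0xE5 = 0x29.

P1 = 0x29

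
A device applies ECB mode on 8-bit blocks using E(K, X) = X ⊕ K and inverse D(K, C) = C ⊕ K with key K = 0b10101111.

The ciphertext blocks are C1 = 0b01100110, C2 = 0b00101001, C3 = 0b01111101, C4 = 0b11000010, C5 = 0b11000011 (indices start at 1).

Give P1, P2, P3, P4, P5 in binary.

P1 = 0b11001001, P2 = 0b10000110, P3 = 0b11010010, P4 = 0b01101101, P5 = 0b01101100

ECB decryption: P_i = D(K, C_i).
P1: D(K, 0b01100110) = 0b11001001.
P2: D(K, 0b00101001) = 0b10000110.
P3: D(K, 0b01111101) = 0b11010010.
P4: D(K, 0b11000010) = 0b01101101.
P5: D(K, 0b11000011) = 0b01101100.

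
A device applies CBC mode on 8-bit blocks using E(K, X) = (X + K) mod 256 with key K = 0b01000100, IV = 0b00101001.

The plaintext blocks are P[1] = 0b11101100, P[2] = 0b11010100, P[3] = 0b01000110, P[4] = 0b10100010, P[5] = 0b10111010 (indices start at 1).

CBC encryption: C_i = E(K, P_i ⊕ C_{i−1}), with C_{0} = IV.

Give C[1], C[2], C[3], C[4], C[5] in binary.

C[1]: P[1] ⊕ 0b00101001 = 0b11000101; E(K, 0b11000101) = 0b00001001.
C[2]: P[2] ⊕ 0b00001001 = 0b11011101; E(K, 0b11011101) = 0b00100001.
C[3]: P[3] ⊕ 0b00100001 = 0b01100111; E(K, 0b01100111) = 0b10101011.
C[4]: P[4] ⊕ 0b10101011 = 0b00001001; E(K, 0b00001001) = 0b01001101.
C[5]: P[5] ⊕ 0b01001101 = 0b11110111; E(K, 0b11110111) = 0b00111011.

C[1] = 0b00001001, C[2] = 0b00100001, C[3] = 0b10101011, C[4] = 0b01001101, C[5] = 0b00111011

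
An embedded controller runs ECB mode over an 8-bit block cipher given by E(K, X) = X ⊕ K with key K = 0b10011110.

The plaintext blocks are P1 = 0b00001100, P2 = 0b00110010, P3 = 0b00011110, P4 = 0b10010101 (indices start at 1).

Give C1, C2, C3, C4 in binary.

C1 = 0b10010010, C2 = 0b10101100, C3 = 0b10000000, C4 = 0b00001011

ECB encryption: C_i = E(K, P_i).
C1: E(K, 0b00001100) = 0b10010010.
C2: E(K, 0b00110010) = 0b10101100.
C3: E(K, 0b00011110) = 0b10000000.
C4: E(K, 0b10010101) = 0b00001011.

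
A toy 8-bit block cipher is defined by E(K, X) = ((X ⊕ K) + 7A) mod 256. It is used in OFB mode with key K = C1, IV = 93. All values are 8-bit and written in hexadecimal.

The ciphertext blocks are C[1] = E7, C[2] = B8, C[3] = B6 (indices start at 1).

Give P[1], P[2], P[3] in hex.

P[1] = 2B, P[2] = 3F, P[3] = 76

OFB decryption: S_i = E(K, S_{i−1}) with S_{0} = IV; P_i = C_i ⊕ S_i.
P[1]: S = E(K, 93) = CC; E7 ⊕ CC = 2B.
P[2]: S = E(K, CC) = 87; B8 ⊕ 87 = 3F.
P[3]: S = E(K, 87) = C0; B6 ⊕ C0 = 76.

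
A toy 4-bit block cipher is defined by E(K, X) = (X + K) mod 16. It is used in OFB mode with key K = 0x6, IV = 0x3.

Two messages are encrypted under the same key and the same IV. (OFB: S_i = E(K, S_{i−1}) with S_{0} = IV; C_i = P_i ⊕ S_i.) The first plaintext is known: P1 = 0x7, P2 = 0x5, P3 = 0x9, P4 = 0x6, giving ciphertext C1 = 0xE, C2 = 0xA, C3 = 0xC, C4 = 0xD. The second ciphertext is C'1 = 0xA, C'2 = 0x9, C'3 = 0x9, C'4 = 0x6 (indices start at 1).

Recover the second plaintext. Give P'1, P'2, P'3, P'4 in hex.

In OFB with a reused IV, both messages share the same keystream S_i, so C_i ⊕ C'_i = P_i ⊕ P'_i and thus P'_i = P_i ⊕ C_i ⊕ C'_i.
P'1: 0x7 ⊕ 0xE ⊕ 0xA = 0x3.
P'2: 0x5 ⊕ 0xA ⊕ 0x9 = 0x6.
P'3: 0x9 ⊕ 0xC ⊕ 0x9 = 0xC.
P'4: 0x6 ⊕ 0xD ⊕ 0x6 = 0xD.

P'1 = 0x3, P'2 = 0x6, P'3 = 0xC, P'4 = 0xD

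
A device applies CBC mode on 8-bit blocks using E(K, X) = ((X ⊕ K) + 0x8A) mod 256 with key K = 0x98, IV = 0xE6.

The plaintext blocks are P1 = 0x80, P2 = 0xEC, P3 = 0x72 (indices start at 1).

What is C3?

C3 = 0xF6

CBC encryption: C_i = E(K, P_i ⊕ C_{i−1}), with C_{0} = IV.
C1: P1 ⊕ 0xE6 = 0x66; E(K, 0x66) = 0x88.
C2: P2 ⊕ 0x88 = 0x64; E(K, 0x64) = 0x86.
C3: P3 ⊕ 0x86 = 0xF4; E(K, 0xF4) = 0xF6.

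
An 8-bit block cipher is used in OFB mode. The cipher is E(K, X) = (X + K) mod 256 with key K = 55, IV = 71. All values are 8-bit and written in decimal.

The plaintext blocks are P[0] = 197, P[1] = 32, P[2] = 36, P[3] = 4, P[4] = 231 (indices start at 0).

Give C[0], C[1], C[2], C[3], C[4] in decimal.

OFB encryption: S_i = E(K, S_{i−1}) with S_{−1} = IV; C_i = P_i ⊕ S_i.
C[0]: S = E(K, 71) = 126; 197 ⊕ 126 = 187.
C[1]: S = E(K, 126) = 181; 32 ⊕ 181 = 149.
C[2]: S = E(K, 181) = 236; 36 ⊕ 236 = 200.
C[3]: S = E(K, 236) = 35; 4 ⊕ 35 = 39.
C[4]: S = E(K, 35) = 90; 231 ⊕ 90 = 189.

C[0] = 187, C[1] = 149, C[2] = 200, C[3] = 39, C[4] = 189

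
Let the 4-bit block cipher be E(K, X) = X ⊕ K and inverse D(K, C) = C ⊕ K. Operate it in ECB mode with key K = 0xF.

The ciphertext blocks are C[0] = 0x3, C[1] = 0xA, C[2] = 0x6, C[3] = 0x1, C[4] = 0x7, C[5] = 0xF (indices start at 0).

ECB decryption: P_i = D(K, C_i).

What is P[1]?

P[1]: D(K, 0xA) = 0x5.

P[1] = 0x5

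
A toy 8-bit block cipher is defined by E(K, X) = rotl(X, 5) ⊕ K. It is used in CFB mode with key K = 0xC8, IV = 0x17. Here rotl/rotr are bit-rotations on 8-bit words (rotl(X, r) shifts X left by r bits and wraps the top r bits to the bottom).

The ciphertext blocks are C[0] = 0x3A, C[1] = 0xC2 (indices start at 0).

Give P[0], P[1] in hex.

CFB decryption: P_i = C_i ⊕ E(K, C_{i−1}), with C_{−1} = IV.
P[0]: E(K, 0x17) = 0x2A; 0x3A ⊕ 0x2A = 0x10.
P[1]: E(K, 0x3A) = 0x8F; 0xC2 ⊕ 0x8F = 0x4D.

P[0] = 0x10, P[1] = 0x4D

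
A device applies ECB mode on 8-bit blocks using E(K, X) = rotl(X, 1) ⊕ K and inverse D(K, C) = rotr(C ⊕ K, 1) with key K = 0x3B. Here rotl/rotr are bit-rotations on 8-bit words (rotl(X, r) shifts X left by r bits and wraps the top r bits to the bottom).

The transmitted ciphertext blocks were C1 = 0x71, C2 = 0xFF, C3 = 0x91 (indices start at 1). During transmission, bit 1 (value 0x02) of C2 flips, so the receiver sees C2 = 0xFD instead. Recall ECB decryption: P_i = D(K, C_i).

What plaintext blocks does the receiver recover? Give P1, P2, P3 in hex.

P1 = 0x25, P2 = 0x63, P3 = 0x55

Only C2 changed, to 0xFD. In ECB, a change in C_i affects only P_i. Decrypting the received ciphertext:
P1: D(K, 0x71) = 0x25.
P2: D(K, 0xFD) = 0x63.
P3: D(K, 0x91) = 0x55.
Blocks that differ from the original plaintext: P2.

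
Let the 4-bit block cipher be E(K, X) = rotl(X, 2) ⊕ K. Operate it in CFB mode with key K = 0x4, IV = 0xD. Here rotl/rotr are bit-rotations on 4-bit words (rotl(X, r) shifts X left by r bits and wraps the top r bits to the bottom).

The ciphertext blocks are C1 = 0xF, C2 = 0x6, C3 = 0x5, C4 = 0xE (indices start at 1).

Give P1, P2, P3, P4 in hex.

CFB decryption: P_i = C_i ⊕ E(K, C_{i−1}), with C_{0} = IV.
P1: E(K, 0xD) = 0x3; 0xF ⊕ 0x3 = 0xC.
P2: E(K, 0xF) = 0xB; 0x6 ⊕ 0xB = 0xD.
P3: E(K, 0x6) = 0xD; 0x5 ⊕ 0xD = 0x8.
P4: E(K, 0x5) = 0x1; 0xE ⊕ 0x1 = 0xF.

P1 = 0xC, P2 = 0xD, P3 = 0x8, P4 = 0xF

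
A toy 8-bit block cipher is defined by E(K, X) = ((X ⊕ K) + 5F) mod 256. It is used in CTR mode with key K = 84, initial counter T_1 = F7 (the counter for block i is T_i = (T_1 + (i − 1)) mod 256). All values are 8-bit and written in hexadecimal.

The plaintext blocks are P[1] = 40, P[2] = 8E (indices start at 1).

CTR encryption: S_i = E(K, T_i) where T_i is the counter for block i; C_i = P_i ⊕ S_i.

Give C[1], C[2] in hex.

C[1]: T = F7, S = E(K, T) = D2; 40 ⊕ D2 = 92.
C[2]: T = F8, S = E(K, T) = DB; 8E ⊕ DB = 55.

C[1] = 92, C[2] = 55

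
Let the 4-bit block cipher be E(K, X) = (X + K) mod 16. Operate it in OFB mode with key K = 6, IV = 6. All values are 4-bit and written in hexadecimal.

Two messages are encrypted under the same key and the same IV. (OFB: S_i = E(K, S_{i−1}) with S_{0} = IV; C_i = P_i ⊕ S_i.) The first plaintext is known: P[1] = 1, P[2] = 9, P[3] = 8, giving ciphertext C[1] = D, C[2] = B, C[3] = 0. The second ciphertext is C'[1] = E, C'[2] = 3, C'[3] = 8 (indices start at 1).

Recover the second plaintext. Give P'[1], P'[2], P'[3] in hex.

P'[1] = 2, P'[2] = 1, P'[3] = 0

In OFB with a reused IV, both messages share the same keystream S_i, so C_i ⊕ C'_i = P_i ⊕ P'_i and thus P'_i = P_i ⊕ C_i ⊕ C'_i.
P'[1]: 1 ⊕ D ⊕ E = 2.
P'[2]: 9 ⊕ B ⊕ 3 = 1.
P'[3]: 8 ⊕ 0 ⊕ 8 = 0.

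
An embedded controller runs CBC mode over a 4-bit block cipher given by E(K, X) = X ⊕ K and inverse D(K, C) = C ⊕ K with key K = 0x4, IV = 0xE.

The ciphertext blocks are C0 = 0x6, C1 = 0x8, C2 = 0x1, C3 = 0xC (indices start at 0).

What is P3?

CBC decryption: P_i = D(K, C_i) ⊕ C_{i−1}, with C_{−1} = IV.
P3: D(K, 0xC) = 0x8; 0x8 ⊕ 0x1 = 0x9.

P3 = 0x9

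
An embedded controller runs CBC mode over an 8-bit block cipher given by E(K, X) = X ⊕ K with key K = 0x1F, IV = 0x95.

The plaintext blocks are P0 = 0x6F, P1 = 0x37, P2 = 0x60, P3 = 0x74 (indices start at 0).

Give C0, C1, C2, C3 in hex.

CBC encryption: C_i = E(K, P_i ⊕ C_{i−1}), with C_{−1} = IV.
C0: P0 ⊕ 0x95 = 0xFA; E(K, 0xFA) = 0xE5.
C1: P1 ⊕ 0xE5 = 0xD2; E(K, 0xD2) = 0xCD.
C2: P2 ⊕ 0xCD = 0xAD; E(K, 0xAD) = 0xB2.
C3: P3 ⊕ 0xB2 = 0xC6; E(K, 0xC6) = 0xD9.

C0 = 0xE5, C1 = 0xCD, C2 = 0xB2, C3 = 0xD9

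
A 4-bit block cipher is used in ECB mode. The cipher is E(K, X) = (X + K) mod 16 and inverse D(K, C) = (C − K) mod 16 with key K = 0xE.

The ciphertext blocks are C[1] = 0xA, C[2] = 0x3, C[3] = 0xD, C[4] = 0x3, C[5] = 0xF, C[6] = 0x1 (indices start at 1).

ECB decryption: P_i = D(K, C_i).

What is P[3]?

P[3] = 0xF

P[3]: D(K, 0xD) = 0xF.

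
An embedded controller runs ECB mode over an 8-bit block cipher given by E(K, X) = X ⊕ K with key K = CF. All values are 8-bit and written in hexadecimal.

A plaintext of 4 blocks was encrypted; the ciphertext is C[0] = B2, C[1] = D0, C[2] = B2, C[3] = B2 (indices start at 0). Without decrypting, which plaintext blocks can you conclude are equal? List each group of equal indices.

ECB encrypts each block independently with the same key, so equal ciphertext blocks imply equal plaintext blocks.
C[0] = C[2] = C[3] = B2, so P[0] = P[2] = P[3].

P[0] = P[2] = P[3]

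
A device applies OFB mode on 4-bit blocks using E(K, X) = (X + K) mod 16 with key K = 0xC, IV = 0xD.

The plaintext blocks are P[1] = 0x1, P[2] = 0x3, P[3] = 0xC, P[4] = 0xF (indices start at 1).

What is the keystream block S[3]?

OFB encryption: S_i = E(K, S_{i−1}) with S_{0} = IV; C_i = P_i ⊕ S_i.
C[1]: S = E(K, 0xD) = 0x9; 0x1 ⊕ 0x9 = 0x8.
C[2]: S = E(K, 0x9) = 0x5; 0x3 ⊕ 0x5 = 0x6.
C[3]: S = E(K, 0x5) = 0x1; 0xC ⊕ 0x1 = 0xD.
So S[3] = 0x1.

0x1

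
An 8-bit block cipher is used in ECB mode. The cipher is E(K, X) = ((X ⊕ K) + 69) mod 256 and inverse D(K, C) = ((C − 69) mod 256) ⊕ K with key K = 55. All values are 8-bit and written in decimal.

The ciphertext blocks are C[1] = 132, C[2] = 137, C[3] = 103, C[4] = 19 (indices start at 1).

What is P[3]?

ECB decryption: P_i = D(K, C_i).
P[3]: D(K, 103) = 21.

P[3] = 21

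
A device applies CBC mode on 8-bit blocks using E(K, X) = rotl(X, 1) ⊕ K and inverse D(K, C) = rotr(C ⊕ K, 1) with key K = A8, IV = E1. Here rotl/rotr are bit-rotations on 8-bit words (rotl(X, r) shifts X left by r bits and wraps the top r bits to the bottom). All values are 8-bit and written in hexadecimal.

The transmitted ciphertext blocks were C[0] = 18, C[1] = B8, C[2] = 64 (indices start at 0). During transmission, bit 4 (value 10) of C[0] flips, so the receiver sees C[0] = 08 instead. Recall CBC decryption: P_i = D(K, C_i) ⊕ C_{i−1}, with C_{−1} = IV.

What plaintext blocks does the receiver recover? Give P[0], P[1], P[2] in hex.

Only C[0] changed, to 08. In CBC, a change in C_i garbles P_i and flips the same bit in P_{i+1}. Decrypting the received ciphertext:
P[0]: D(K, 08) = 50; 50 ⊕ E1 = B1.
P[1]: D(K, B8) = 08; 08 ⊕ 08 = 00.
P[2]: D(K, 64) = 66; 66 ⊕ B8 = DE.
Blocks that differ from the original plaintext: P[0], P[1].

P[0] = B1, P[1] = 00, P[2] = DE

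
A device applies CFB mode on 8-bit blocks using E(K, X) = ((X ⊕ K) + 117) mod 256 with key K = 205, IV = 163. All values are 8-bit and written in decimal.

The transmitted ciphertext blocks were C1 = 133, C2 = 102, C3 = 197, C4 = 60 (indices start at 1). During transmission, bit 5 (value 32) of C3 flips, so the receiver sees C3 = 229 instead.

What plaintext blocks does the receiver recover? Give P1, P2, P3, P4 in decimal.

P1 = 102, P2 = 219, P3 = 197, P4 = 161

CFB decryption: P_i = C_i ⊕ E(K, C_{i−1}), with C_{0} = IV.
Only C3 changed, to 229. In CFB, a change in C_i flips the same bit in P_i and garbles P_{i+1}. Decrypting the received ciphertext:
P1: E(K, 163) = 227; 133 ⊕ 227 = 102.
P2: E(K, 133) = 189; 102 ⊕ 189 = 219.
P3: E(K, 102) = 32; 229 ⊕ 32 = 197.
P4: E(K, 229) = 157; 60 ⊕ 157 = 161.
Blocks that differ from the original plaintext: P3, P4.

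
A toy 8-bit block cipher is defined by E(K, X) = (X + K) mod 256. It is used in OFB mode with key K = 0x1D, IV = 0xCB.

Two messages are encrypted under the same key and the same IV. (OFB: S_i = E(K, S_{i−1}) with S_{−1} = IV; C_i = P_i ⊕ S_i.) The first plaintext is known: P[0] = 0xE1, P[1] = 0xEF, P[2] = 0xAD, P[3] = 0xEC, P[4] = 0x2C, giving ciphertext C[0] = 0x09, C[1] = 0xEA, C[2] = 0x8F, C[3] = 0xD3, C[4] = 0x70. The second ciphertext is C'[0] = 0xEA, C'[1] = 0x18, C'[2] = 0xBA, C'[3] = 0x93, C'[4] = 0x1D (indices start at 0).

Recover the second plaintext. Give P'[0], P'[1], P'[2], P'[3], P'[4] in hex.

P'[0] = 0x02, P'[1] = 0x1D, P'[2] = 0x98, P'[3] = 0xAC, P'[4] = 0x41

In OFB with a reused IV, both messages share the same keystream S_i, so C_i ⊕ C'_i = P_i ⊕ P'_i and thus P'_i = P_i ⊕ C_i ⊕ C'_i.
P'[0]: 0xE1 ⊕ 0x09 ⊕ 0xEA = 0x02.
P'[1]: 0xEF ⊕ 0xEA ⊕ 0x18 = 0x1D.
P'[2]: 0xAD ⊕ 0x8F ⊕ 0xBA = 0x98.
P'[3]: 0xEC ⊕ 0xD3 ⊕ 0x93 = 0xAC.
P'[4]: 0x2C ⊕ 0x70 ⊕ 0x1D = 0x41.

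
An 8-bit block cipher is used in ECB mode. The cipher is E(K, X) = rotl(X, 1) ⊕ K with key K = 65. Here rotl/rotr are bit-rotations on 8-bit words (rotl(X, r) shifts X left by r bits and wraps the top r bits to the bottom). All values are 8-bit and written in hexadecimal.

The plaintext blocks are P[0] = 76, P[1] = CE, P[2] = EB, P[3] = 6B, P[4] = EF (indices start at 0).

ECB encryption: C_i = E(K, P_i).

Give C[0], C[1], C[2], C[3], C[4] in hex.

C[0] = 89, C[1] = F8, C[2] = B2, C[3] = B3, C[4] = BA

C[0]: E(K, 76) = 89.
C[1]: E(K, CE) = F8.
C[2]: E(K, EB) = B2.
C[3]: E(K, 6B) = B3.
C[4]: E(K, EF) = BA.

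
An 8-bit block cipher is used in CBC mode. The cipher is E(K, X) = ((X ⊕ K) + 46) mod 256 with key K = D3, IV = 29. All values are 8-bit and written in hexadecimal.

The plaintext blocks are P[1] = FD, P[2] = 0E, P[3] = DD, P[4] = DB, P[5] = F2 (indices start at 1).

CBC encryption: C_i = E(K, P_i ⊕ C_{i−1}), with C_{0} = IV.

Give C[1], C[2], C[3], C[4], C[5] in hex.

C[1] = 4D, C[2] = D6, C[3] = 1E, C[4] = 5C, C[5] = C3

C[1]: P[1] ⊕ 29 = D4; E(K, D4) = 4D.
C[2]: P[2] ⊕ 4D = 43; E(K, 43) = D6.
C[3]: P[3] ⊕ D6 = 0B; E(K, 0B) = 1E.
C[4]: P[4] ⊕ 1E = C5; E(K, C5) = 5C.
C[5]: P[5] ⊕ 5C = AE; E(K, AE) = C3.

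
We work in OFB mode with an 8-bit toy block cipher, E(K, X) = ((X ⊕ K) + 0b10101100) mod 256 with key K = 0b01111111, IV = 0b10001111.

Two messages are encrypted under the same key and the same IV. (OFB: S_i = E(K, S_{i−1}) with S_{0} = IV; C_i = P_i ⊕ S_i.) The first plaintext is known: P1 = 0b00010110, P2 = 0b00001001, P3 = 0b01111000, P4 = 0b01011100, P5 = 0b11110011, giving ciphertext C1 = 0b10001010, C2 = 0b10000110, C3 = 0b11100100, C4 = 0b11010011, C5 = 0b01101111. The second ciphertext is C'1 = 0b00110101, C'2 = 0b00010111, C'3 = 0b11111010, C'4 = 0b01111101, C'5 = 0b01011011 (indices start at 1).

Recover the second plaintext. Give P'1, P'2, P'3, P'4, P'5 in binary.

P'1 = 0b10101001, P'2 = 0b10011000, P'3 = 0b01100110, P'4 = 0b11110010, P'5 = 0b11000111

In OFB with a reused IV, both messages share the same keystream S_i, so C_i ⊕ C'_i = P_i ⊕ P'_i and thus P'_i = P_i ⊕ C_i ⊕ C'_i.
P'1: 0b00010110 ⊕ 0b10001010 ⊕ 0b00110101 = 0b10101001.
P'2: 0b00001001 ⊕ 0b10000110 ⊕ 0b00010111 = 0b10011000.
P'3: 0b01111000 ⊕ 0b11100100 ⊕ 0b11111010 = 0b01100110.
P'4: 0b01011100 ⊕ 0b11010011 ⊕ 0b01111101 = 0b11110010.
P'5: 0b11110011 ⊕ 0b01101111 ⊕ 0b01011011 = 0b11000111.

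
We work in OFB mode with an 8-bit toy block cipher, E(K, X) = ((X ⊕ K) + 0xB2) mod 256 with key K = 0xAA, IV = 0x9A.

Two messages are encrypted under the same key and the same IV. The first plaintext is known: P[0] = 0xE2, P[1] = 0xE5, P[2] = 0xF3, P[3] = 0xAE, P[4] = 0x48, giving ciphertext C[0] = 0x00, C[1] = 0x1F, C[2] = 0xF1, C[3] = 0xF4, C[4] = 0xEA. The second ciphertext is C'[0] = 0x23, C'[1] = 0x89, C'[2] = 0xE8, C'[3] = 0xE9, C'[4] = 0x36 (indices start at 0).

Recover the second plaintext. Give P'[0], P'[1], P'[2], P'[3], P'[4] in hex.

P'[0] = 0xC1, P'[1] = 0x73, P'[2] = 0xEA, P'[3] = 0xB3, P'[4] = 0x94

In OFB with a reused IV, both messages share the same keystream S_i, so C_i ⊕ C'_i = P_i ⊕ P'_i and thus P'_i = P_i ⊕ C_i ⊕ C'_i.
P'[0]: 0xE2 ⊕ 0x00 ⊕ 0x23 = 0xC1.
P'[1]: 0xE5 ⊕ 0x1F ⊕ 0x89 = 0x73.
P'[2]: 0xF3 ⊕ 0xF1 ⊕ 0xE8 = 0xEA.
P'[3]: 0xAE ⊕ 0xF4 ⊕ 0xE9 = 0xB3.
P'[4]: 0x48 ⊕ 0xEA ⊕ 0x36 = 0x94.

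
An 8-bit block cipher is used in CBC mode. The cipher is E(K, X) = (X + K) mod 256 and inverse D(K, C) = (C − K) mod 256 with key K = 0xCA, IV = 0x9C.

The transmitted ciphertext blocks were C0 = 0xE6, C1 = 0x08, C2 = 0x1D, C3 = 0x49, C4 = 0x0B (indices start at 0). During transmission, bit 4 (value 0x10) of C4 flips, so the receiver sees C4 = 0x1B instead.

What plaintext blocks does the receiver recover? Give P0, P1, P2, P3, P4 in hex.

CBC decryption: P_i = D(K, C_i) ⊕ C_{i−1}, with C_{−1} = IV.
Only C4 changed, to 0x1B. In CBC, a change in C_i garbles P_i and flips the same bit in P_{i+1}. Decrypting the received ciphertext:
P0: D(K, 0xE6) = 0x1C; 0x1C ⊕ 0x9C = 0x80.
P1: D(K, 0x08) = 0x3E; 0x3E ⊕ 0xE6 = 0xD8.
P2: D(K, 0x1D) = 0x53; 0x53 ⊕ 0x08 = 0x5B.
P3: D(K, 0x49) = 0x7F; 0x7F ⊕ 0x1D = 0x62.
P4: D(K, 0x1B) = 0x51; 0x51 ⊕ 0x49 = 0x18.
Blocks that differ from the original plaintext: P4.

P0 = 0x80, P1 = 0xD8, P2 = 0x5B, P3 = 0x62, P4 = 0x18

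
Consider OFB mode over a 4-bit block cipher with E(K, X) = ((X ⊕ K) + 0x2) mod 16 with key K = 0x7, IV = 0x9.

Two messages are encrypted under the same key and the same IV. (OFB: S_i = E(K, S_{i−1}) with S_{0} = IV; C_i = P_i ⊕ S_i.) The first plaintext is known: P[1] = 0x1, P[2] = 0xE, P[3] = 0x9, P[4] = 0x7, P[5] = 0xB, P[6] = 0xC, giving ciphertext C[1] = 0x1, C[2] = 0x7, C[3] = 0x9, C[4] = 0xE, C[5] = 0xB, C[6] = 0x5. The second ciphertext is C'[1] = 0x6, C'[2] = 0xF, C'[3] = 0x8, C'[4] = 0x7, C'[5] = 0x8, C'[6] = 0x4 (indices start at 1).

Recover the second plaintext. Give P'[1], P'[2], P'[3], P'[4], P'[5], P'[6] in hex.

In OFB with a reused IV, both messages share the same keystream S_i, so C_i ⊕ C'_i = P_i ⊕ P'_i and thus P'_i = P_i ⊕ C_i ⊕ C'_i.
P'[1]: 0x1 ⊕ 0x1 ⊕ 0x6 = 0x6.
P'[2]: 0xE ⊕ 0x7 ⊕ 0xF = 0x6.
P'[3]: 0x9 ⊕ 0x9 ⊕ 0x8 = 0x8.
P'[4]: 0x7 ⊕ 0xE ⊕ 0x7 = 0xE.
P'[5]: 0xB ⊕ 0xB ⊕ 0x8 = 0x8.
P'[6]: 0xC ⊕ 0x5 ⊕ 0x4 = 0xD.

P'[1] = 0x6, P'[2] = 0x6, P'[3] = 0x8, P'[4] = 0xE, P'[5] = 0x8, P'[6] = 0xD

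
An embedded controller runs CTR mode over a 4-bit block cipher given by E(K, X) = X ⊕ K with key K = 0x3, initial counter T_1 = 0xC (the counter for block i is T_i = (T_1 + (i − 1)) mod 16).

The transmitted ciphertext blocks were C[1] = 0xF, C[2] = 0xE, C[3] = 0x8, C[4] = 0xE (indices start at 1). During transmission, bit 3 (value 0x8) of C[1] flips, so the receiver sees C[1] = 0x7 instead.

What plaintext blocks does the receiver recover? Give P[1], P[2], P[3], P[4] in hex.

P[1] = 0x8, P[2] = 0x0, P[3] = 0x5, P[4] = 0x2

CTR decryption: S_i = E(K, T_i) where T_i is the counter for block i; P_i = C_i ⊕ S_i.
Only C[1] changed, to 0x7. In CTR, a change in C_i flips the same bit in P_i only; the keystream is unaffected. Decrypting the received ciphertext:
P[1]: T = 0xC, S = E(K, T) = 0xF; 0x7 ⊕ 0xF = 0x8.
P[2]: T = 0xD, S = E(K, T) = 0xE; 0xE ⊕ 0xE = 0x0.
P[3]: T = 0xE, S = E(K, T) = 0xD; 0x8 ⊕ 0xD = 0x5.
P[4]: T = 0xF, S = E(K, T) = 0xC; 0xE ⊕ 0xC = 0x2.
Blocks that differ from the original plaintext: P[1].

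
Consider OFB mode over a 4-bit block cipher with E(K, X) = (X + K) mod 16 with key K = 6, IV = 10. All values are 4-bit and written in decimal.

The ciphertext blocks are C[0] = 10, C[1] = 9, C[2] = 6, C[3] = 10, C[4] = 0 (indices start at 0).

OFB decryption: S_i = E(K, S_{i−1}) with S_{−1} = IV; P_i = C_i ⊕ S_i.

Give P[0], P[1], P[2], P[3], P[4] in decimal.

P[0]: S = E(K, 10) = 0; 10 ⊕ 0 = 10.
P[1]: S = E(K, 0) = 6; 9 ⊕ 6 = 15.
P[2]: S = E(K, 6) = 12; 6 ⊕ 12 = 10.
P[3]: S = E(K, 12) = 2; 10 ⊕ 2 = 8.
P[4]: S = E(K, 2) = 8; 0 ⊕ 8 = 8.

P[0] = 10, P[1] = 15, P[2] = 10, P[3] = 8, P[4] = 8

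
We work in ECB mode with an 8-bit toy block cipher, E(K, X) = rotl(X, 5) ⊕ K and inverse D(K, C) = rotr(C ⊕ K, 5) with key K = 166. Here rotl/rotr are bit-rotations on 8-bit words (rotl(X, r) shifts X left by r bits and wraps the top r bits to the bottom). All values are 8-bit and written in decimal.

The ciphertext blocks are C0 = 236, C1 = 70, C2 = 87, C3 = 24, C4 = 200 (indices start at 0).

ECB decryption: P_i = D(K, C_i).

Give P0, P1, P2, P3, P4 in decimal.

P0 = 82, P1 = 7, P2 = 143, P3 = 245, P4 = 115

P0: D(K, 236) = 82.
P1: D(K, 70) = 7.
P2: D(K, 87) = 143.
P3: D(K, 24) = 245.
P4: D(K, 200) = 115.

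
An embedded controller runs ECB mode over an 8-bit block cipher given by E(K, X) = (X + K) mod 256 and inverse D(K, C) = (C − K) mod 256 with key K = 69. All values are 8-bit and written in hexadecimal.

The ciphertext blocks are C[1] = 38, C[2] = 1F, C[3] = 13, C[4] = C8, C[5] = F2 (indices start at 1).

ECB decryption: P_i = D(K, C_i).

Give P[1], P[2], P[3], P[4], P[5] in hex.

P[1]: D(K, 38) = CF.
P[2]: D(K, 1F) = B6.
P[3]: D(K, 13) = AA.
P[4]: D(K, C8) = 5F.
P[5]: D(K, F2) = 89.

P[1] = CF, P[2] = B6, P[3] = AA, P[4] = 5F, P[5] = 89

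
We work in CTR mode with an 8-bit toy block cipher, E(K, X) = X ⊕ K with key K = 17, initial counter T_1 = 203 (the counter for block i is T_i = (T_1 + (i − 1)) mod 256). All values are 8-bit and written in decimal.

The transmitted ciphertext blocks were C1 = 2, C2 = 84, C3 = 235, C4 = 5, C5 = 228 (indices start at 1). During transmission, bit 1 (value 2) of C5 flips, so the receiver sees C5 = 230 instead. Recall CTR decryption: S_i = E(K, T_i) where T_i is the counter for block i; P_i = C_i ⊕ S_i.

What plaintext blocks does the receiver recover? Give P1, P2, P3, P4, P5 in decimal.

Only C5 changed, to 230. In CTR, a change in C_i flips the same bit in P_i only; the keystream is unaffected. Decrypting the received ciphertext:
P1: T = 203, S = E(K, T) = 218; 2 ⊕ 218 = 216.
P2: T = 204, S = E(K, T) = 221; 84 ⊕ 221 = 137.
P3: T = 205, S = E(K, T) = 220; 235 ⊕ 220 = 55.
P4: T = 206, S = E(K, T) = 223; 5 ⊕ 223 = 218.
P5: T = 207, S = E(K, T) = 222; 230 ⊕ 222 = 56.
Blocks that differ from the original plaintext: P5.

P1 = 216, P2 = 137, P3 = 55, P4 = 218, P5 = 56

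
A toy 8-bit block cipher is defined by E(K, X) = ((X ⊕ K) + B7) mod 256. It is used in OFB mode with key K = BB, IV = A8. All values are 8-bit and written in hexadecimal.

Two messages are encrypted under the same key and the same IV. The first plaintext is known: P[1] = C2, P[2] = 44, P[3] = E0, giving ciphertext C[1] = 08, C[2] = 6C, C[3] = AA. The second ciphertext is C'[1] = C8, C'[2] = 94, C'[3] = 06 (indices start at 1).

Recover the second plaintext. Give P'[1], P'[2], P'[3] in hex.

In OFB with a reused IV, both messages share the same keystream S_i, so C_i ⊕ C'_i = P_i ⊕ P'_i and thus P'_i = P_i ⊕ C_i ⊕ C'_i.
P'[1]: C2 ⊕ 08 ⊕ C8 = 02.
P'[2]: 44 ⊕ 6C ⊕ 94 = BC.
P'[3]: E0 ⊕ AA ⊕ 06 = 4C.

P'[1] = 02, P'[2] = BC, P'[3] = 4C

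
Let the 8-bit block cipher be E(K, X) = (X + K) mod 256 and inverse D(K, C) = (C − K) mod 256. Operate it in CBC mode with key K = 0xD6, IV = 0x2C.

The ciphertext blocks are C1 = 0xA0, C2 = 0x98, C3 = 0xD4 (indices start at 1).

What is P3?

CBC decryption: P_i = D(K, C_i) ⊕ C_{i−1}, with C_{0} = IV.
P3: D(K, 0xD4) = 0xFE; 0xFE ⊕ 0x98 = 0x66.

P3 = 0x66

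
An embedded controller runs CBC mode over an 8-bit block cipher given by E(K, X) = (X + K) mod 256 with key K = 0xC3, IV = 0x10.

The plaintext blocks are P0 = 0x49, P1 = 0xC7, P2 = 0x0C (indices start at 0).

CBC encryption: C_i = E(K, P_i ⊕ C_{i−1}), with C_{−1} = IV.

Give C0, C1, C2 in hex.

C0: P0 ⊕ 0x10 = 0x59; E(K, 0x59) = 0x1C.
C1: P1 ⊕ 0x1C = 0xDB; E(K, 0xDB) = 0x9E.
C2: P2 ⊕ 0x9E = 0x92; E(K, 0x92) = 0x55.

C0 = 0x1C, C1 = 0x9E, C2 = 0x55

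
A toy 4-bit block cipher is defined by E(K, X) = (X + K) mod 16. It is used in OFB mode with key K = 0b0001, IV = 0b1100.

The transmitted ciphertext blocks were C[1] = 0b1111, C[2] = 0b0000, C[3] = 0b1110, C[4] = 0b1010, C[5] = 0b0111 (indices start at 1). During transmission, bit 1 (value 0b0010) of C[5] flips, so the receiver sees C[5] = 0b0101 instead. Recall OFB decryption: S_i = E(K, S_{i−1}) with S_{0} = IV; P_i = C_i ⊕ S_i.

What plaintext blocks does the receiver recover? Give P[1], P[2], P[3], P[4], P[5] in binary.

Only C[5] changed, to 0b0101. In OFB, a change in C_i flips the same bit in P_i only; the keystream is unaffected. Decrypting the received ciphertext:
P[1]: S = E(K, 0b1100) = 0b1101; 0b1111 ⊕ 0b1101 = 0b0010.
P[2]: S = E(K, 0b1101) = 0b1110; 0b0000 ⊕ 0b1110 = 0b1110.
P[3]: S = E(K, 0b1110) = 0b1111; 0b1110 ⊕ 0b1111 = 0b0001.
P[4]: S = E(K, 0b1111) = 0b0000; 0b1010 ⊕ 0b0000 = 0b1010.
P[5]: S = E(K, 0b0000) = 0b0001; 0b0101 ⊕ 0b0001 = 0b0100.
Blocks that differ from the original plaintext: P[5].

P[1] = 0b0010, P[2] = 0b1110, P[3] = 0b0001, P[4] = 0b1010, P[5] = 0b0100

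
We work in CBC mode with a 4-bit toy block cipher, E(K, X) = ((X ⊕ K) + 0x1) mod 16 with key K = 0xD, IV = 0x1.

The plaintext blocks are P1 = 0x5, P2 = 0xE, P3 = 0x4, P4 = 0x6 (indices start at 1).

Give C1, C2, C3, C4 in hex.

CBC encryption: C_i = E(K, P_i ⊕ C_{i−1}), with C_{0} = IV.
C1: P1 ⊕ 0x1 = 0x4; E(K, 0x4) = 0xA.
C2: P2 ⊕ 0xA = 0x4; E(K, 0x4) = 0xA.
C3: P3 ⊕ 0xA = 0xE; E(K, 0xE) = 0x4.
C4: P4 ⊕ 0x4 = 0x2; E(K, 0x2) = 0x0.

C1 = 0xA, C2 = 0xA, C3 = 0x4, C4 = 0x0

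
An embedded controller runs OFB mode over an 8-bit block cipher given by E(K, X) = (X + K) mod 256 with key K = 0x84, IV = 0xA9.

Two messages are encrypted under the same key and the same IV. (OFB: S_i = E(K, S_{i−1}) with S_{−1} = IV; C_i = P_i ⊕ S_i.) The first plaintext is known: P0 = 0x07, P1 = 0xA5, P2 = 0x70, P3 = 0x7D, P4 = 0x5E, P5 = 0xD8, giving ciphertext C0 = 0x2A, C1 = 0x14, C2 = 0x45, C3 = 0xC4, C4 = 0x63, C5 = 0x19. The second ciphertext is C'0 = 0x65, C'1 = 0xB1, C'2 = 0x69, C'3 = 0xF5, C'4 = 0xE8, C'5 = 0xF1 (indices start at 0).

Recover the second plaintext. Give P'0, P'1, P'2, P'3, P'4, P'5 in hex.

In OFB with a reused IV, both messages share the same keystream S_i, so C_i ⊕ C'_i = P_i ⊕ P'_i and thus P'_i = P_i ⊕ C_i ⊕ C'_i.
P'0: 0x07 ⊕ 0x2A ⊕ 0x65 = 0x48.
P'1: 0xA5 ⊕ 0x14 ⊕ 0xB1 = 0x00.
P'2: 0x70 ⊕ 0x45 ⊕ 0x69 = 0x5C.
P'3: 0x7D ⊕ 0xC4 ⊕ 0xF5 = 0x4C.
P'4: 0x5E ⊕ 0x63 ⊕ 0xE8 = 0xD5.
P'5: 0xD8 ⊕ 0x19 ⊕ 0xF1 = 0x30.

P'0 = 0x48, P'1 = 0x00, P'2 = 0x5C, P'3 = 0x4C, P'4 = 0xD5, P'5 = 0x30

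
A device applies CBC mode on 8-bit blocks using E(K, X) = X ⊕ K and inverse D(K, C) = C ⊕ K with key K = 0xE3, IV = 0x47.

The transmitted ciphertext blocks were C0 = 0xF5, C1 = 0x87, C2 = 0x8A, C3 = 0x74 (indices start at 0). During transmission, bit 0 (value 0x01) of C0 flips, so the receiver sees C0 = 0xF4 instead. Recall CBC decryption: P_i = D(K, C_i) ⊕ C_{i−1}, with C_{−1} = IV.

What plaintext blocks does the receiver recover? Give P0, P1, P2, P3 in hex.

Only C0 changed, to 0xF4. In CBC, a change in C_i garbles P_i and flips the same bit in P_{i+1}. Decrypting the received ciphertext:
P0: D(K, 0xF4) = 0x17; 0x17 ⊕ 0x47 = 0x50.
P1: D(K, 0x87) = 0x64; 0x64 ⊕ 0xF4 = 0x90.
P2: D(K, 0x8A) = 0x69; 0x69 ⊕ 0x87 = 0xEE.
P3: D(K, 0x74) = 0x97; 0x97 ⊕ 0x8A = 0x1D.
Blocks that differ from the original plaintext: P0, P1.

P0 = 0x50, P1 = 0x90, P2 = 0xEE, P3 = 0x1D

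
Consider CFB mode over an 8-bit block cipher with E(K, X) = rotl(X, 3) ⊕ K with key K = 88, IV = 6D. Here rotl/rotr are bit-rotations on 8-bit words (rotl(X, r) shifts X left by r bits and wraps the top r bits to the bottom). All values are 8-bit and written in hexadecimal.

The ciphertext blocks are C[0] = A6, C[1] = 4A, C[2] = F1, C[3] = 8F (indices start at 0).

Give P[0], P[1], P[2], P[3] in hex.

CFB decryption: P_i = C_i ⊕ E(K, C_{i−1}), with C_{−1} = IV.
P[0]: E(K, 6D) = E3; A6 ⊕ E3 = 45.
P[1]: E(K, A6) = BD; 4A ⊕ BD = F7.
P[2]: E(K, 4A) = DA; F1 ⊕ DA = 2B.
P[3]: E(K, F1) = 07; 8F ⊕ 07 = 88.

P[0] = 45, P[1] = F7, P[2] = 2B, P[3] = 88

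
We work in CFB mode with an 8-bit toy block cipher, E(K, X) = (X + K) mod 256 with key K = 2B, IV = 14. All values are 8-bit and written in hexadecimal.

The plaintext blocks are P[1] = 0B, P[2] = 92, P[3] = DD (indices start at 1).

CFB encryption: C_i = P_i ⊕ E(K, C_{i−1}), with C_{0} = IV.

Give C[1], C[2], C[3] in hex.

C[1]: E(K, 14) = 3F; 0B ⊕ 3F = 34.
C[2]: E(K, 34) = 5F; 92 ⊕ 5F = CD.
C[3]: E(K, CD) = F8; DD ⊕ F8 = 25.

C[1] = 34, C[2] = CD, C[3] = 25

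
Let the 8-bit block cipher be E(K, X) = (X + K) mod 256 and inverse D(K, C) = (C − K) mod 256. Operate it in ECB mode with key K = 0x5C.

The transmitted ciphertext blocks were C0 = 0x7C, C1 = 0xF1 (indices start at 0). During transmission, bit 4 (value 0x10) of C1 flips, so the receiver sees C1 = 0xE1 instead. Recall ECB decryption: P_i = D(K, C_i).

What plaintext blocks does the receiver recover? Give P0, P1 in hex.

P0 = 0x20, P1 = 0x85

Only C1 changed, to 0xE1. In ECB, a change in C_i affects only P_i. Decrypting the received ciphertext:
P0: D(K, 0x7C) = 0x20.
P1: D(K, 0xE1) = 0x85.
Blocks that differ from the original plaintext: P1.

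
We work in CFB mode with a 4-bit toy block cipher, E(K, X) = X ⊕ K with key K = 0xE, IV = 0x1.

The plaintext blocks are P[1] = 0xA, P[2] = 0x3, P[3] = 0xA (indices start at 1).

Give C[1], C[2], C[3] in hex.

CFB encryption: C_i = P_i ⊕ E(K, C_{i−1}), with C_{0} = IV.
C[1]: E(K, 0x1) = 0xF; 0xA ⊕ 0xF = 0x5.
C[2]: E(K, 0x5) = 0xB; 0x3 ⊕ 0xB = 0x8.
C[3]: E(K, 0x8) = 0x6; 0xA ⊕ 0x6 = 0xC.

C[1] = 0x5, C[2] = 0x8, C[3] = 0xC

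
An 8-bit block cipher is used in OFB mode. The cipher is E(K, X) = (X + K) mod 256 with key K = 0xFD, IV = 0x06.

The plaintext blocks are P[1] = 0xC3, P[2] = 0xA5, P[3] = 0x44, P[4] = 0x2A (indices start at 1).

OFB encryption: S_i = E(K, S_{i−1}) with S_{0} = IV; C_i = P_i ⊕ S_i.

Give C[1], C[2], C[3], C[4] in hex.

C[1]: S = E(K, 0x06) = 0x03; 0xC3 ⊕ 0x03 = 0xC0.
C[2]: S = E(K, 0x03) = 0x00; 0xA5 ⊕ 0x00 = 0xA5.
C[3]: S = E(K, 0x00) = 0xFD; 0x44 ⊕ 0xFD = 0xB9.
C[4]: S = E(K, 0xFD) = 0xFA; 0x2A ⊕ 0xFA = 0xD0.

C[1] = 0xC0, C[2] = 0xA5, C[3] = 0xB9, C[4] = 0xD0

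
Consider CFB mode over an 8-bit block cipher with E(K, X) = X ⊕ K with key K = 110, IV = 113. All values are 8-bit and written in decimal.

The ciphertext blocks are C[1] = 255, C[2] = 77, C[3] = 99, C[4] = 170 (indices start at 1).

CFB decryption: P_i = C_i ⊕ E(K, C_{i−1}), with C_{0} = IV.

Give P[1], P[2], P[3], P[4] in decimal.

P[1]: E(K, 113) = 31; 255 ⊕ 31 = 224.
P[2]: E(K, 255) = 145; 77 ⊕ 145 = 220.
P[3]: E(K, 77) = 35; 99 ⊕ 35 = 64.
P[4]: E(K, 99) = 13; 170 ⊕ 13 = 167.

P[1] = 224, P[2] = 220, P[3] = 64, P[4] = 167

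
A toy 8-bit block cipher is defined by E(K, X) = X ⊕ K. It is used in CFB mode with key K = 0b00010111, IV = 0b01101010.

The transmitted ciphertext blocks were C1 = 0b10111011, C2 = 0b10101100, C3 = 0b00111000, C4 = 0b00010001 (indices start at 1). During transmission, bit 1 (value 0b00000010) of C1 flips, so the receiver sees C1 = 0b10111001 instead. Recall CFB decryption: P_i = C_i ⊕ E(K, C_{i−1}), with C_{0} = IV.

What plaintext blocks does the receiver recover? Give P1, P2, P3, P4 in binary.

P1 = 0b11000100, P2 = 0b00000010, P3 = 0b10000011, P4 = 0b00111110

Only C1 changed, to 0b10111001. In CFB, a change in C_i flips the same bit in P_i and garbles P_{i+1}. Decrypting the received ciphertext:
P1: E(K, 0b01101010) = 0b01111101; 0b10111001 ⊕ 0b01111101 = 0b11000100.
P2: E(K, 0b10111001) = 0b10101110; 0b10101100 ⊕ 0b10101110 = 0b00000010.
P3: E(K, 0b10101100) = 0b10111011; 0b00111000 ⊕ 0b10111011 = 0b10000011.
P4: E(K, 0b00111000) = 0b00101111; 0b00010001 ⊕ 0b00101111 = 0b00111110.
Blocks that differ from the original plaintext: P1, P2.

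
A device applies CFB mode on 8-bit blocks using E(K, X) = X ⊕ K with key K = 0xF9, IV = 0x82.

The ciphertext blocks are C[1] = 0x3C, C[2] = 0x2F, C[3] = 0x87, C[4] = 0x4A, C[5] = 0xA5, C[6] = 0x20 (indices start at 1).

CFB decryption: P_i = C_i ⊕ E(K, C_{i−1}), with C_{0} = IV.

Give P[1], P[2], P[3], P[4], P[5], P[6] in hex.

P[1] = 0x47, P[2] = 0xEA, P[3] = 0x51, P[4] = 0x34, P[5] = 0x16, P[6] = 0x7C

P[1]: E(K, 0x82) = 0x7B; 0x3C ⊕ 0x7B = 0x47.
P[2]: E(K, 0x3C) = 0xC5; 0x2F ⊕ 0xC5 = 0xEA.
P[3]: E(K, 0x2F) = 0xD6; 0x87 ⊕ 0xD6 = 0x51.
P[4]: E(K, 0x87) = 0x7E; 0x4A ⊕ 0x7E = 0x34.
P[5]: E(K, 0x4A) = 0xB3; 0xA5 ⊕ 0xB3 = 0x16.
P[6]: E(K, 0xA5) = 0x5C; 0x20 ⊕ 0x5C = 0x7C.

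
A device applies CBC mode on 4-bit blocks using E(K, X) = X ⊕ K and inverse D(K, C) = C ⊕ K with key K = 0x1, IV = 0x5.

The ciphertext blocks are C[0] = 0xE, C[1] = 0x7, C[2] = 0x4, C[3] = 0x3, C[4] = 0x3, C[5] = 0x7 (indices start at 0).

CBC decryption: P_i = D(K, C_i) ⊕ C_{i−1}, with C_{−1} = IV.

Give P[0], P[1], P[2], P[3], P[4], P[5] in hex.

P[0]: D(K, 0xE) = 0xF; 0xF ⊕ 0x5 = 0xA.
P[1]: D(K, 0x7) = 0x6; 0x6 ⊕ 0xE = 0x8.
P[2]: D(K, 0x4) = 0x5; 0x5 ⊕ 0x7 = 0x2.
P[3]: D(K, 0x3) = 0x2; 0x2 ⊕ 0x4 = 0x6.
P[4]: D(K, 0x3) = 0x2; 0x2 ⊕ 0x3 = 0x1.
P[5]: D(K, 0x7) = 0x6; 0x6 ⊕ 0x3 = 0x5.

P[0] = 0xA, P[1] = 0x8, P[2] = 0x2, P[3] = 0x6, P[4] = 0x1, P[5] = 0x5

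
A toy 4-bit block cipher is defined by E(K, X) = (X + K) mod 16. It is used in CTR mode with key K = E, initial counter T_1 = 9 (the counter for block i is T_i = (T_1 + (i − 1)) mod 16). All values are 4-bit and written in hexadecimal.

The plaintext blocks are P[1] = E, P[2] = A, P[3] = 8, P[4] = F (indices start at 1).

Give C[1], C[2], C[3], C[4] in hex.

C[1] = 9, C[2] = 2, C[3] = 1, C[4] = 5

CTR encryption: S_i = E(K, T_i) where T_i is the counter for block i; C_i = P_i ⊕ S_i.
C[1]: T = 9, S = E(K, T) = 7; E ⊕ 7 = 9.
C[2]: T = A, S = E(K, T) = 8; A ⊕ 8 = 2.
C[3]: T = B, S = E(K, T) = 9; 8 ⊕ 9 = 1.
C[4]: T = C, S = E(K, T) = A; F ⊕ A = 5.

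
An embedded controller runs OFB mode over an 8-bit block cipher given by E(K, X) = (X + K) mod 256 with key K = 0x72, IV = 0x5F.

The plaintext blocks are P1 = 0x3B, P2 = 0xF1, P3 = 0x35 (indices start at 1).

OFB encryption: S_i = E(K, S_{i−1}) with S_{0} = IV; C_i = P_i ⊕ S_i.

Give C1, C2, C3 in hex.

C1 = 0xEA, C2 = 0xB2, C3 = 0x80

C1: S = E(K, 0x5F) = 0xD1; 0x3B ⊕ 0xD1 = 0xEA.
C2: S = E(K, 0xD1) = 0x43; 0xF1 ⊕ 0x43 = 0xB2.
C3: S = E(K, 0x43) = 0xB5; 0x35 ⊕ 0xB5 = 0x80.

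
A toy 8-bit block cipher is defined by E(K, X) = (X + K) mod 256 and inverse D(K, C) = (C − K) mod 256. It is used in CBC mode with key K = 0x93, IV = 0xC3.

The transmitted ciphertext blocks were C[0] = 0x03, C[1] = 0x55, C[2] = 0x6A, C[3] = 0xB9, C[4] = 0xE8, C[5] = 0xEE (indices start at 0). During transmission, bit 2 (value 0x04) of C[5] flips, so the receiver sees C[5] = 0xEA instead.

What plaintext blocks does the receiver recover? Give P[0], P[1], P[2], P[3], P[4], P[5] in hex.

CBC decryption: P_i = D(K, C_i) ⊕ C_{i−1}, with C_{−1} = IV.
Only C[5] changed, to 0xEA. In CBC, a change in C_i garbles P_i and flips the same bit in P_{i+1}. Decrypting the received ciphertext:
P[0]: D(K, 0x03) = 0x70; 0x70 ⊕ 0xC3 = 0xB3.
P[1]: D(K, 0x55) = 0xC2; 0xC2 ⊕ 0x03 = 0xC1.
P[2]: D(K, 0x6A) = 0xD7; 0xD7 ⊕ 0x55 = 0x82.
P[3]: D(K, 0xB9) = 0x26; 0x26 ⊕ 0x6A = 0x4C.
P[4]: D(K, 0xE8) = 0x55; 0x55 ⊕ 0xB9 = 0xEC.
P[5]: D(K, 0xEA) = 0x57; 0x57 ⊕ 0xE8 = 0xBF.
Blocks that differ from the original plaintext: P[5].

P[0] = 0xB3, P[1] = 0xC1, P[2] = 0x82, P[3] = 0x4C, P[4] = 0xEC, P[5] = 0xBF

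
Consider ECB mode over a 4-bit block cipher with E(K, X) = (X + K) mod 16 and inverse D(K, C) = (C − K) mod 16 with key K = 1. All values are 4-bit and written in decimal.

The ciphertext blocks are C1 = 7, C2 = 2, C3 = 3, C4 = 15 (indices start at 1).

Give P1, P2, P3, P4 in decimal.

ECB decryption: P_i = D(K, C_i).
P1: D(K, 7) = 6.
P2: D(K, 2) = 1.
P3: D(K, 3) = 2.
P4: D(K, 15) = 14.

P1 = 6, P2 = 1, P3 = 2, P4 = 14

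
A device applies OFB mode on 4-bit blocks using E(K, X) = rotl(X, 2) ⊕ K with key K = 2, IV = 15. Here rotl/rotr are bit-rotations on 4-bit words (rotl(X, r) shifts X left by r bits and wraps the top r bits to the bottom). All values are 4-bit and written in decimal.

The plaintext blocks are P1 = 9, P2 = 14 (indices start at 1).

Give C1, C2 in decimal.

OFB encryption: S_i = E(K, S_{i−1}) with S_{0} = IV; C_i = P_i ⊕ S_i.
C1: S = E(K, 15) = 13; 9 ⊕ 13 = 4.
C2: S = E(K, 13) = 5; 14 ⊕ 5 = 11.

C1 = 4, C2 = 11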